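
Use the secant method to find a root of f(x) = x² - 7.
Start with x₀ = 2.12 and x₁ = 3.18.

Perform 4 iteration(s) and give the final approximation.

f(x) = x² - 7
x₀ = 2.12, x₁ = 3.18

Secant formula: x_{n+1} = x_n - f(x_n)(x_n - x_{n-1})/(f(x_n) - f(x_{n-1}))

Iteration 1:
  f(2.120000) = -2.505600
  f(3.180000) = 3.112400
  x_2 = 3.180000 - 3.112400×(3.180000 - 2.120000)/(3.112400 - (-2.505600))
       = 2.592755
Iteration 2:
  f(3.180000) = 3.112400
  f(2.592755) = -0.277623
  x_3 = 2.592755 - (-0.277623)×(2.592755 - 3.180000)/(-0.277623 - 3.112400)
       = 2.640847
Iteration 3:
  f(2.592755) = -0.277623
  f(2.640847) = -0.025929
  x_4 = 2.640847 - (-0.025929)×(2.640847 - 2.592755)/(-0.025929 - (-0.277623))
       = 2.645801
Iteration 4:
  f(2.640847) = -0.025929
  f(2.645801) = 0.000263
  x_5 = 2.645801 - 0.000263×(2.645801 - 2.640847)/(0.000263 - (-0.025929))
       = 2.645751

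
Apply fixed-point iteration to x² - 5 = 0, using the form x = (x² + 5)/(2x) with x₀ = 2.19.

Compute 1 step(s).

Equation: x² - 5 = 0
Fixed-point form: x = (x² + 5)/(2x)
x₀ = 2.19

x_1 = g(2.190000) = 2.236553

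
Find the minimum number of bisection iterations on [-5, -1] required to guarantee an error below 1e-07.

We need (b-a)/2^n ≤ 1e-07
(-1 - (-5))/2^n ≤ 1e-07
4/2^n ≤ 1e-07
2^n ≥ 40000000
n ≥ log₂(40000000) = 25.25
n ≥ 26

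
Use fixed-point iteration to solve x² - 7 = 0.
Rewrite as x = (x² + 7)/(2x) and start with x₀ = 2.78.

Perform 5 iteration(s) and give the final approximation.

Equation: x² - 7 = 0
Fixed-point form: x = (x² + 7)/(2x)
x₀ = 2.78

x_1 = g(2.780000) = 2.648993
x_2 = g(2.648993) = 2.645753
x_3 = g(2.645753) = 2.645751
x_4 = g(2.645751) = 2.645751
x_5 = g(2.645751) = 2.645751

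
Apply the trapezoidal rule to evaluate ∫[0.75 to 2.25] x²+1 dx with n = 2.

f(x) = x²+1
a = 0.75, b = 2.25, n = 2
h = (b - a)/n = 0.750000

Trapezoidal rule: (h/2)[f(x₀) + 2f(x₁) + 2f(x₂) + ... + f(xₙ)]

x_0 = 0.7500, f(x_0) = 1.562500, coefficient = 1
x_1 = 1.5000, f(x_1) = 3.250000, coefficient = 2
x_2 = 2.2500, f(x_2) = 6.062500, coefficient = 1

I ≈ (0.750000/2) × 14.125000 = 5.296875
Exact value: 5.156250
Error: 0.140625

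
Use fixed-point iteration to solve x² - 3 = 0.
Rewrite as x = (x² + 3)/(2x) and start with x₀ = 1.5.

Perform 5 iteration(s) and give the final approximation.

Equation: x² - 3 = 0
Fixed-point form: x = (x² + 3)/(2x)
x₀ = 1.5

x_1 = g(1.500000) = 1.750000
x_2 = g(1.750000) = 1.732143
x_3 = g(1.732143) = 1.732051
x_4 = g(1.732051) = 1.732051
x_5 = g(1.732051) = 1.732051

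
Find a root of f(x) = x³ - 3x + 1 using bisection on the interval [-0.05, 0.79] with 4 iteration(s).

f(x) = x³ - 3x + 1
Initial interval: [-0.05, 0.79]

Iteration 1:
  c_1 = (-0.050000 + 0.790000)/2 = 0.370000
  f(c_1) = f(0.370000) = -0.059347
  f(a) × f(c) < 0, new interval: [-0.050000, 0.370000]
Iteration 2:
  c_2 = (-0.050000 + 0.370000)/2 = 0.160000
  f(c_2) = f(0.160000) = 0.524096
  f(a) × f(c) ≥ 0, new interval: [0.160000, 0.370000]
Iteration 3:
  c_3 = (0.160000 + 0.370000)/2 = 0.265000
  f(c_3) = f(0.265000) = 0.223610
  f(a) × f(c) ≥ 0, new interval: [0.265000, 0.370000]
Iteration 4:
  c_4 = (0.265000 + 0.370000)/2 = 0.317500
  f(c_4) = f(0.317500) = 0.079506
  f(a) × f(c) ≥ 0, new interval: [0.317500, 0.370000]

After 4 iteration(s), the approximation is c_4 = 0.317500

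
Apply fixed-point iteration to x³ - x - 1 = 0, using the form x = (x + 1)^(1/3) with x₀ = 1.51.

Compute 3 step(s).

Equation: x³ - x - 1 = 0
Fixed-point form: x = (x + 1)^(1/3)
x₀ = 1.51

x_1 = g(1.510000) = 1.359016
x_2 = g(1.359016) = 1.331201
x_3 = g(1.331201) = 1.325948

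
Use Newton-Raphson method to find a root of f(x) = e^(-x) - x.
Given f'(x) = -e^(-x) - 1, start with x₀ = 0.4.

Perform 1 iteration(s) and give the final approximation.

f(x) = e^(-x) - x
f'(x) = -e^(-x) - 1
x₀ = 0.4

Newton-Raphson formula: x_{n+1} = x_n - f(x_n)/f'(x_n)

Iteration 1:
  f(0.400000) = 0.270320
  f'(0.400000) = -1.670320
  x_1 = 0.400000 - 0.270320/(-1.670320) = 0.561837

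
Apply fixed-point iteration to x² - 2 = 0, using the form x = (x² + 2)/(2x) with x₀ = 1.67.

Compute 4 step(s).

Equation: x² - 2 = 0
Fixed-point form: x = (x² + 2)/(2x)
x₀ = 1.67

x_1 = g(1.670000) = 1.433802
x_2 = g(1.433802) = 1.414347
x_3 = g(1.414347) = 1.414214
x_4 = g(1.414214) = 1.414214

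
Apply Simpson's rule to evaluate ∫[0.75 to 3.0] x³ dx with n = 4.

f(x) = x³
a = 0.75, b = 3.0, n = 4
h = (b - a)/n = 0.562500

Simpson's rule: (h/3)[f(x₀) + 4f(x₁) + 2f(x₂) + ... + f(xₙ)]

x_0 = 0.7500, f(x_0) = 0.421875, coefficient = 1
x_1 = 1.3125, f(x_1) = 2.260986, coefficient = 4
x_2 = 1.8750, f(x_2) = 6.591797, coefficient = 2
x_3 = 2.4375, f(x_3) = 14.482178, coefficient = 4
x_4 = 3.0000, f(x_4) = 27.000000, coefficient = 1

I ≈ (0.562500/3) × 107.578125 = 20.170898
Exact value: 20.170898
Error: 0.000000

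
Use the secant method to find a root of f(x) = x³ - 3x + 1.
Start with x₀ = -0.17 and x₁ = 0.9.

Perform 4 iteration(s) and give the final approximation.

f(x) = x³ - 3x + 1
x₀ = -0.17, x₁ = 0.9

Secant formula: x_{n+1} = x_n - f(x_n)(x_n - x_{n-1})/(f(x_n) - f(x_{n-1}))

Iteration 1:
  f(-0.170000) = 1.505087
  f(0.900000) = -0.971000
  x_2 = 0.900000 - (-0.971000)×(0.900000 - (-0.170000))/(-0.971000 - 1.505087)
       = 0.480398
Iteration 2:
  f(0.900000) = -0.971000
  f(0.480398) = -0.330328
  x_3 = 0.480398 - (-0.330328)×(0.480398 - 0.900000)/(-0.330328 - (-0.971000))
       = 0.264054
Iteration 3:
  f(0.480398) = -0.330328
  f(0.264054) = 0.226250
  x_4 = 0.264054 - 0.226250×(0.264054 - 0.480398)/(0.226250 - (-0.330328))
       = 0.351998
Iteration 4:
  f(0.264054) = 0.226250
  f(0.351998) = -0.012381
  x_5 = 0.351998 - (-0.012381)×(0.351998 - 0.264054)/(-0.012381 - 0.226250)
       = 0.347435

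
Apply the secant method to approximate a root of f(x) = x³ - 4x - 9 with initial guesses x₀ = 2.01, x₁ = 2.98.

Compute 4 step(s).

f(x) = x³ - 4x - 9
x₀ = 2.01, x₁ = 2.98

Secant formula: x_{n+1} = x_n - f(x_n)(x_n - x_{n-1})/(f(x_n) - f(x_{n-1}))

Iteration 1:
  f(2.010000) = -8.919399
  f(2.980000) = 5.543592
  x_2 = 2.980000 - 5.543592×(2.980000 - 2.010000)/(5.543592 - (-8.919399))
       = 2.608204
Iteration 2:
  f(2.980000) = 5.543592
  f(2.608204) = -1.689916
  x_3 = 2.608204 - (-1.689916)×(2.608204 - 2.980000)/(-1.689916 - 5.543592)
       = 2.695064
Iteration 3:
  f(2.608204) = -1.689916
  f(2.695064) = -0.205008
  x_4 = 2.695064 - (-0.205008)×(2.695064 - 2.608204)/(-0.205008 - (-1.689916))
       = 2.707056
Iteration 4:
  f(2.695064) = -0.205008
  f(2.707056) = 0.009496
  x_5 = 2.707056 - 0.009496×(2.707056 - 2.695064)/(0.009496 - (-0.205008))
       = 2.706525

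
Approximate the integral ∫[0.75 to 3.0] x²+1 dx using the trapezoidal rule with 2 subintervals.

f(x) = x²+1
a = 0.75, b = 3.0, n = 2
h = (b - a)/n = 1.125000

Trapezoidal rule: (h/2)[f(x₀) + 2f(x₁) + 2f(x₂) + ... + f(xₙ)]

x_0 = 0.7500, f(x_0) = 1.562500, coefficient = 1
x_1 = 1.8750, f(x_1) = 4.515625, coefficient = 2
x_2 = 3.0000, f(x_2) = 10.000000, coefficient = 1

I ≈ (1.125000/2) × 20.593750 = 11.583984
Exact value: 11.109375
Error: 0.474609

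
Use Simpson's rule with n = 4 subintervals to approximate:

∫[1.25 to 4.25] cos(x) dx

f(x) = cos(x)
a = 1.25, b = 4.25, n = 4
h = (b - a)/n = 0.750000

Simpson's rule: (h/3)[f(x₀) + 4f(x₁) + 2f(x₂) + ... + f(xₙ)]

x_0 = 1.2500, f(x_0) = 0.315322, coefficient = 1
x_1 = 2.0000, f(x_1) = -0.416147, coefficient = 4
x_2 = 2.7500, f(x_2) = -0.924302, coefficient = 2
x_3 = 3.5000, f(x_3) = -0.936457, coefficient = 4
x_4 = 4.2500, f(x_4) = -0.446087, coefficient = 1

I ≈ (0.750000/3) × -7.389784 = -1.847446
Exact value: -1.843974
Error: 0.003472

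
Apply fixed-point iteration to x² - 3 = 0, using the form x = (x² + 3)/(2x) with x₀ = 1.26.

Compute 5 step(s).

Equation: x² - 3 = 0
Fixed-point form: x = (x² + 3)/(2x)
x₀ = 1.26

x_1 = g(1.260000) = 1.820476
x_2 = g(1.820476) = 1.734198
x_3 = g(1.734198) = 1.732052
x_4 = g(1.732052) = 1.732051
x_5 = g(1.732051) = 1.732051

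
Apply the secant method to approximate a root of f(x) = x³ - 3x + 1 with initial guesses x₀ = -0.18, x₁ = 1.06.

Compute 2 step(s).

f(x) = x³ - 3x + 1
x₀ = -0.18, x₁ = 1.06

Secant formula: x_{n+1} = x_n - f(x_n)(x_n - x_{n-1})/(f(x_n) - f(x_{n-1}))

Iteration 1:
  f(-0.180000) = 1.534168
  f(1.060000) = -0.988984
  x_2 = 1.060000 - (-0.988984)×(1.060000 - (-0.180000))/(-0.988984 - 1.534168)
       = 0.573965
Iteration 2:
  f(1.060000) = -0.988984
  f(0.573965) = -0.532810
  x_3 = 0.573965 - (-0.532810)×(0.573965 - 1.060000)/(-0.532810 - (-0.988984))
       = 0.006277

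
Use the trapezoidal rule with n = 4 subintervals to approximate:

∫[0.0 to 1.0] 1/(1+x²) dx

f(x) = 1/(1+x²)
a = 0.0, b = 1.0, n = 4
h = (b - a)/n = 0.250000

Trapezoidal rule: (h/2)[f(x₀) + 2f(x₁) + 2f(x₂) + ... + f(xₙ)]

x_0 = 0.0000, f(x_0) = 1.000000, coefficient = 1
x_1 = 0.2500, f(x_1) = 0.941176, coefficient = 2
x_2 = 0.5000, f(x_2) = 0.800000, coefficient = 2
x_3 = 0.7500, f(x_3) = 0.640000, coefficient = 2
x_4 = 1.0000, f(x_4) = 0.500000, coefficient = 1

I ≈ (0.250000/2) × 6.262353 = 0.782794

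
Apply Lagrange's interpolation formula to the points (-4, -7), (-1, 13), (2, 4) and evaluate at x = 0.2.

Lagrange interpolation formula:
P(x) = Σ yᵢ × Lᵢ(x)
where Lᵢ(x) = Π_{j≠i} (x - xⱼ)/(xᵢ - xⱼ)

L_0(0.2) = (0.2 - (-1))/(-4 - (-1)) × (0.2 - 2)/(-4 - 2) = -0.120000
L_1(0.2) = (0.2 - (-4))/(-1 - (-4)) × (0.2 - 2)/(-1 - 2) = 0.840000
L_2(0.2) = (0.2 - (-4))/(2 - (-4)) × (0.2 - (-1))/(2 - (-1)) = 0.280000

P(0.2) = (-7)×L_0(0.2) + 13×L_1(0.2) + 4×L_2(0.2)
P(0.2) = 12.880000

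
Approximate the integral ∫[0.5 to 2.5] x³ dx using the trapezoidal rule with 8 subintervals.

f(x) = x³
a = 0.5, b = 2.5, n = 8
h = (b - a)/n = 0.250000

Trapezoidal rule: (h/2)[f(x₀) + 2f(x₁) + 2f(x₂) + ... + f(xₙ)]

x_0 = 0.5000, f(x_0) = 0.125000, coefficient = 1
x_1 = 0.7500, f(x_1) = 0.421875, coefficient = 2
x_2 = 1.0000, f(x_2) = 1.000000, coefficient = 2
x_3 = 1.2500, f(x_3) = 1.953125, coefficient = 2
x_4 = 1.5000, f(x_4) = 3.375000, coefficient = 2
x_5 = 1.7500, f(x_5) = 5.359375, coefficient = 2
x_6 = 2.0000, f(x_6) = 8.000000, coefficient = 2
x_7 = 2.2500, f(x_7) = 11.390625, coefficient = 2
x_8 = 2.5000, f(x_8) = 15.625000, coefficient = 1

I ≈ (0.250000/2) × 78.750000 = 9.843750
Exact value: 9.750000
Error: 0.093750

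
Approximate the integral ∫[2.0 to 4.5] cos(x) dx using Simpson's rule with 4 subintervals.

f(x) = cos(x)
a = 2.0, b = 4.5, n = 4
h = (b - a)/n = 0.625000

Simpson's rule: (h/3)[f(x₀) + 4f(x₁) + 2f(x₂) + ... + f(xₙ)]

x_0 = 2.0000, f(x_0) = -0.416147, coefficient = 1
x_1 = 2.6250, f(x_1) = -0.869507, coefficient = 4
x_2 = 3.2500, f(x_2) = -0.994130, coefficient = 2
x_3 = 3.8750, f(x_3) = -0.742898, coefficient = 4
x_4 = 4.5000, f(x_4) = -0.210796, coefficient = 1

I ≈ (0.625000/3) × -9.064822 = -1.888505
Exact value: -1.886828
Error: 0.001677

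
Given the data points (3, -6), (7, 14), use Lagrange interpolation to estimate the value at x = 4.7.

Lagrange interpolation formula:
P(x) = Σ yᵢ × Lᵢ(x)
where Lᵢ(x) = Π_{j≠i} (x - xⱼ)/(xᵢ - xⱼ)

L_0(4.7) = (4.7 - 7)/(3 - 7) = 0.575000
L_1(4.7) = (4.7 - 3)/(7 - 3) = 0.425000

P(4.7) = (-6)×L_0(4.7) + 14×L_1(4.7)
P(4.7) = 2.500000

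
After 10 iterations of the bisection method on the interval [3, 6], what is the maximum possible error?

Bisection error bound: |error| ≤ (b-a)/2^n
|error| ≤ (6 - 3)/2^10 = 3/2^10
|error| ≤ 0.0029296875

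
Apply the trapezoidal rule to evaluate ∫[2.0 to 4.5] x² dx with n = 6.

f(x) = x²
a = 2.0, b = 4.5, n = 6
h = (b - a)/n = 0.416667

Trapezoidal rule: (h/2)[f(x₀) + 2f(x₁) + 2f(x₂) + ... + f(xₙ)]

x_0 = 2.0000, f(x_0) = 4.000000, coefficient = 1
x_1 = 2.4167, f(x_1) = 5.840278, coefficient = 2
x_2 = 2.8333, f(x_2) = 8.027778, coefficient = 2
x_3 = 3.2500, f(x_3) = 10.562500, coefficient = 2
x_4 = 3.6667, f(x_4) = 13.444444, coefficient = 2
x_5 = 4.0833, f(x_5) = 16.673611, coefficient = 2
x_6 = 4.5000, f(x_6) = 20.250000, coefficient = 1

I ≈ (0.416667/2) × 133.347222 = 27.780671
Exact value: 27.708333
Error: 0.072338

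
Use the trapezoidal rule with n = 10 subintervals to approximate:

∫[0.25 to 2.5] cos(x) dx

f(x) = cos(x)
a = 0.25, b = 2.5, n = 10
h = (b - a)/n = 0.225000

Trapezoidal rule: (h/2)[f(x₀) + 2f(x₁) + 2f(x₂) + ... + f(xₙ)]

x_0 = 0.2500, f(x_0) = 0.968912, coefficient = 1
x_1 = 0.4750, f(x_1) = 0.889293, coefficient = 2
x_2 = 0.7000, f(x_2) = 0.764842, coefficient = 2
x_3 = 0.9250, f(x_3) = 0.601835, coefficient = 2
x_4 = 1.1500, f(x_4) = 0.408487, coefficient = 2
x_5 = 1.3750, f(x_5) = 0.194548, coefficient = 2
x_6 = 1.6000, f(x_6) = -0.029200, coefficient = 2
x_7 = 1.8250, f(x_7) = -0.251475, coefficient = 2
x_8 = 2.0500, f(x_8) = -0.461073, coefficient = 2
x_9 = 2.2750, f(x_9) = -0.647427, coefficient = 2
x_10 = 2.5000, f(x_10) = -0.801144, coefficient = 1

I ≈ (0.225000/2) × 3.107430 = 0.349586
Exact value: 0.351068
Error: 0.001482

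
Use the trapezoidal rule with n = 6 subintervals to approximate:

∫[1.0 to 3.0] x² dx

f(x) = x²
a = 1.0, b = 3.0, n = 6
h = (b - a)/n = 0.333333

Trapezoidal rule: (h/2)[f(x₀) + 2f(x₁) + 2f(x₂) + ... + f(xₙ)]

x_0 = 1.0000, f(x_0) = 1.000000, coefficient = 1
x_1 = 1.3333, f(x_1) = 1.777778, coefficient = 2
x_2 = 1.6667, f(x_2) = 2.777778, coefficient = 2
x_3 = 2.0000, f(x_3) = 4.000000, coefficient = 2
x_4 = 2.3333, f(x_4) = 5.444444, coefficient = 2
x_5 = 2.6667, f(x_5) = 7.111111, coefficient = 2
x_6 = 3.0000, f(x_6) = 9.000000, coefficient = 1

I ≈ (0.333333/2) × 52.222222 = 8.703704
Exact value: 8.666667
Error: 0.037037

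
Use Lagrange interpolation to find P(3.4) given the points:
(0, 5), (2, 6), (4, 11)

Lagrange interpolation formula:
P(x) = Σ yᵢ × Lᵢ(x)
where Lᵢ(x) = Π_{j≠i} (x - xⱼ)/(xᵢ - xⱼ)

L_0(3.4) = (3.4 - 2)/(0 - 2) × (3.4 - 4)/(0 - 4) = -0.105000
L_1(3.4) = (3.4 - 0)/(2 - 0) × (3.4 - 4)/(2 - 4) = 0.510000
L_2(3.4) = (3.4 - 0)/(4 - 0) × (3.4 - 2)/(4 - 2) = 0.595000

P(3.4) = 5×L_0(3.4) + 6×L_1(3.4) + 11×L_2(3.4)
P(3.4) = 9.080000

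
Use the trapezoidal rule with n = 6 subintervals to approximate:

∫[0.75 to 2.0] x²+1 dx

f(x) = x²+1
a = 0.75, b = 2.0, n = 6
h = (b - a)/n = 0.208333

Trapezoidal rule: (h/2)[f(x₀) + 2f(x₁) + 2f(x₂) + ... + f(xₙ)]

x_0 = 0.7500, f(x_0) = 1.562500, coefficient = 1
x_1 = 0.9583, f(x_1) = 1.918403, coefficient = 2
x_2 = 1.1667, f(x_2) = 2.361111, coefficient = 2
x_3 = 1.3750, f(x_3) = 2.890625, coefficient = 2
x_4 = 1.5833, f(x_4) = 3.506944, coefficient = 2
x_5 = 1.7917, f(x_5) = 4.210069, coefficient = 2
x_6 = 2.0000, f(x_6) = 5.000000, coefficient = 1

I ≈ (0.208333/2) × 36.336806 = 3.785084
Exact value: 3.776042
Error: 0.009042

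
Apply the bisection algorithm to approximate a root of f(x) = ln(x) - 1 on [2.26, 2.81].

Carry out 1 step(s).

f(x) = ln(x) - 1
Initial interval: [2.26, 2.81]

Iteration 1:
  c_1 = (2.260000 + 2.810000)/2 = 2.535000
  f(c_1) = f(2.535000) = -0.069806
  f(a) × f(c) ≥ 0, new interval: [2.535000, 2.810000]

After 1 iteration(s), the approximation is c_1 = 2.535000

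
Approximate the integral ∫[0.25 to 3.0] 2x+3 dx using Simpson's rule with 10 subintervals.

f(x) = 2x+3
a = 0.25, b = 3.0, n = 10
h = (b - a)/n = 0.275000

Simpson's rule: (h/3)[f(x₀) + 4f(x₁) + 2f(x₂) + ... + f(xₙ)]

x_0 = 0.2500, f(x_0) = 3.500000, coefficient = 1
x_1 = 0.5250, f(x_1) = 4.050000, coefficient = 4
x_2 = 0.8000, f(x_2) = 4.600000, coefficient = 2
x_3 = 1.0750, f(x_3) = 5.150000, coefficient = 4
x_4 = 1.3500, f(x_4) = 5.700000, coefficient = 2
x_5 = 1.6250, f(x_5) = 6.250000, coefficient = 4
x_6 = 1.9000, f(x_6) = 6.800000, coefficient = 2
x_7 = 2.1750, f(x_7) = 7.350000, coefficient = 4
x_8 = 2.4500, f(x_8) = 7.900000, coefficient = 2
x_9 = 2.7250, f(x_9) = 8.450000, coefficient = 4
x_10 = 3.0000, f(x_10) = 9.000000, coefficient = 1

I ≈ (0.275000/3) × 187.500000 = 17.187500
Exact value: 17.187500
Error: 0.000000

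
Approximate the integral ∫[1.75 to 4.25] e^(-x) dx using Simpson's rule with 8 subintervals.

f(x) = e^(-x)
a = 1.75, b = 4.25, n = 8
h = (b - a)/n = 0.312500

Simpson's rule: (h/3)[f(x₀) + 4f(x₁) + 2f(x₂) + ... + f(xₙ)]

x_0 = 1.7500, f(x_0) = 0.173774, coefficient = 1
x_1 = 2.0625, f(x_1) = 0.127136, coefficient = 4
x_2 = 2.3750, f(x_2) = 0.093014, coefficient = 2
x_3 = 2.6875, f(x_3) = 0.068051, coefficient = 4
x_4 = 3.0000, f(x_4) = 0.049787, coefficient = 2
x_5 = 3.3125, f(x_5) = 0.036425, coefficient = 4
x_6 = 3.6250, f(x_6) = 0.026649, coefficient = 2
x_7 = 3.9375, f(x_7) = 0.019497, coefficient = 4
x_8 = 4.2500, f(x_8) = 0.014264, coefficient = 1

I ≈ (0.312500/3) × 1.531373 = 0.159518
Exact value: 0.159510
Error: 0.000008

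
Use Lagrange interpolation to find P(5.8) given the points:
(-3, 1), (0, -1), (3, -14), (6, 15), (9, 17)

Lagrange interpolation formula:
P(x) = Σ yᵢ × Lᵢ(x)
where Lᵢ(x) = Π_{j≠i} (x - xⱼ)/(xᵢ - xⱼ)

L_0(5.8) = (5.8 - 0)/(-3 - 0) × (5.8 - 3)/(-3 - 3) × (5.8 - 6)/(-3 - 6) × (5.8 - 9)/(-3 - 9) = 0.005347
L_1(5.8) = (5.8 - (-3))/(0 - (-3)) × (5.8 - 3)/(0 - 3) × (5.8 - 6)/(0 - 6) × (5.8 - 9)/(0 - 9) = -0.032448
L_2(5.8) = (5.8 - (-3))/(3 - (-3)) × (5.8 - 0)/(3 - 0) × (5.8 - 6)/(3 - 6) × (5.8 - 9)/(3 - 9) = 0.100820
L_3(5.8) = (5.8 - (-3))/(6 - (-3)) × (5.8 - 0)/(6 - 0) × (5.8 - 3)/(6 - 3) × (5.8 - 9)/(6 - 9) = 0.940984
L_4(5.8) = (5.8 - (-3))/(9 - (-3)) × (5.8 - 0)/(9 - 0) × (5.8 - 3)/(9 - 3) × (5.8 - 6)/(9 - 6) = -0.014703

P(5.8) = 1×L_0(5.8) + (-1)×L_1(5.8) + (-14)×L_2(5.8) + 15×L_3(5.8) + 17×L_4(5.8)
P(5.8) = 12.491134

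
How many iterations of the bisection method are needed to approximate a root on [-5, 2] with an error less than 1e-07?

We need (b-a)/2^n ≤ 1e-07
(2 - (-5))/2^n ≤ 1e-07
7/2^n ≤ 1e-07
2^n ≥ 70000000
n ≥ log₂(70000000) = 26.06
n ≥ 27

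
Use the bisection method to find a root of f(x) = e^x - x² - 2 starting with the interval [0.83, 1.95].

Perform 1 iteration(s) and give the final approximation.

f(x) = e^x - x² - 2
Initial interval: [0.83, 1.95]

Iteration 1:
  c_1 = (0.830000 + 1.950000)/2 = 1.390000
  f(c_1) = f(1.390000) = 0.082750
  f(a) × f(c) < 0, new interval: [0.830000, 1.390000]

After 1 iteration(s), the approximation is c_1 = 1.390000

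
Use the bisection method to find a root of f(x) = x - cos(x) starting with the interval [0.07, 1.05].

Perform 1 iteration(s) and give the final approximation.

f(x) = x - cos(x)
Initial interval: [0.07, 1.05]

Iteration 1:
  c_1 = (0.070000 + 1.050000)/2 = 0.560000
  f(c_1) = f(0.560000) = -0.287255
  f(a) × f(c) ≥ 0, new interval: [0.560000, 1.050000]

After 1 iteration(s), the approximation is c_1 = 0.560000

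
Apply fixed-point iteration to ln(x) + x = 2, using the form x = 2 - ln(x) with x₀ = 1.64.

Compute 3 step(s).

Equation: ln(x) + x = 2
Fixed-point form: x = 2 - ln(x)
x₀ = 1.64

x_1 = g(1.640000) = 1.505304
x_2 = g(1.505304) = 1.591005
x_3 = g(1.591005) = 1.535634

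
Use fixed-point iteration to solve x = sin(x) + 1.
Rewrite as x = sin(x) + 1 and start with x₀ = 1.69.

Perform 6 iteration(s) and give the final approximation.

Equation: x = sin(x) + 1
Fixed-point form: x = sin(x) + 1
x₀ = 1.69

x_1 = g(1.690000) = 1.992904
x_2 = g(1.992904) = 1.912228
x_3 = g(1.912228) = 1.942276
x_4 = g(1.942276) = 1.931791
x_5 = g(1.931791) = 1.935546
x_6 = g(1.935546) = 1.934213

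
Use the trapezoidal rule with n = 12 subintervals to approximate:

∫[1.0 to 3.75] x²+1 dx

f(x) = x²+1
a = 1.0, b = 3.75, n = 12
h = (b - a)/n = 0.229167

Trapezoidal rule: (h/2)[f(x₀) + 2f(x₁) + 2f(x₂) + ... + f(xₙ)]

x_0 = 1.0000, f(x_0) = 2.000000, coefficient = 1
x_1 = 1.2292, f(x_1) = 2.510851, coefficient = 2
x_2 = 1.4583, f(x_2) = 3.126736, coefficient = 2
x_3 = 1.6875, f(x_3) = 3.847656, coefficient = 2
x_4 = 1.9167, f(x_4) = 4.673611, coefficient = 2
x_5 = 2.1458, f(x_5) = 5.604601, coefficient = 2
x_6 = 2.3750, f(x_6) = 6.640625, coefficient = 2
x_7 = 2.6042, f(x_7) = 7.781684, coefficient = 2
x_8 = 2.8333, f(x_8) = 9.027778, coefficient = 2
x_9 = 3.0625, f(x_9) = 10.378906, coefficient = 2
x_10 = 3.2917, f(x_10) = 11.835069, coefficient = 2
x_11 = 3.5208, f(x_11) = 13.396267, coefficient = 2
x_12 = 3.7500, f(x_12) = 15.062500, coefficient = 1

I ≈ (0.229167/2) × 174.710069 = 20.018862
Exact value: 19.994792
Error: 0.024070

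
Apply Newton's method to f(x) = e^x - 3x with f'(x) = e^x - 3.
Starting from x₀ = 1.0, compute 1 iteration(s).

f(x) = e^x - 3x
f'(x) = e^x - 3
x₀ = 1.0

Newton-Raphson formula: x_{n+1} = x_n - f(x_n)/f'(x_n)

Iteration 1:
  f(1.000000) = -0.281718
  f'(1.000000) = -0.281718
  x_1 = 1.000000 - (-0.281718)/(-0.281718) = 0.000000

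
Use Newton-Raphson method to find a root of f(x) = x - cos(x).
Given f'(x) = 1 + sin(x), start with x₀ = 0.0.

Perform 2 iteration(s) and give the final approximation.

f(x) = x - cos(x)
f'(x) = 1 + sin(x)
x₀ = 0.0

Newton-Raphson formula: x_{n+1} = x_n - f(x_n)/f'(x_n)

Iteration 1:
  f(0.000000) = -1.000000
  f'(0.000000) = 1.000000
  x_1 = 0.000000 - (-1.000000)/1.000000 = 1.000000
Iteration 2:
  f(1.000000) = 0.459698
  f'(1.000000) = 1.841471
  x_2 = 1.000000 - 0.459698/1.841471 = 0.750364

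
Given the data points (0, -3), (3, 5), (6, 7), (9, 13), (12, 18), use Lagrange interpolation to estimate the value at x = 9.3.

Lagrange interpolation formula:
P(x) = Σ yᵢ × Lᵢ(x)
where Lᵢ(x) = Π_{j≠i} (x - xⱼ)/(xᵢ - xⱼ)

L_0(9.3) = (9.3 - 3)/(0 - 3) × (9.3 - 6)/(0 - 6) × (9.3 - 9)/(0 - 9) × (9.3 - 12)/(0 - 12) = -0.008663
L_1(9.3) = (9.3 - 0)/(3 - 0) × (9.3 - 6)/(3 - 6) × (9.3 - 9)/(3 - 9) × (9.3 - 12)/(3 - 12) = 0.051150
L_2(9.3) = (9.3 - 0)/(6 - 0) × (9.3 - 3)/(6 - 3) × (9.3 - 9)/(6 - 9) × (9.3 - 12)/(6 - 12) = -0.146475
L_3(9.3) = (9.3 - 0)/(9 - 0) × (9.3 - 3)/(9 - 3) × (9.3 - 6)/(9 - 6) × (9.3 - 12)/(9 - 12) = 1.074150
L_4(9.3) = (9.3 - 0)/(12 - 0) × (9.3 - 3)/(12 - 3) × (9.3 - 6)/(12 - 6) × (9.3 - 9)/(12 - 9) = 0.029838

P(9.3) = (-3)×L_0(9.3) + 5×L_1(9.3) + 7×L_2(9.3) + 13×L_3(9.3) + 18×L_4(9.3)
P(9.3) = 13.757438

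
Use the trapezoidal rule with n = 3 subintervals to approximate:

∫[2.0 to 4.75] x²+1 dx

f(x) = x²+1
a = 2.0, b = 4.75, n = 3
h = (b - a)/n = 0.916667

Trapezoidal rule: (h/2)[f(x₀) + 2f(x₁) + 2f(x₂) + ... + f(xₙ)]

x_0 = 2.0000, f(x_0) = 5.000000, coefficient = 1
x_1 = 2.9167, f(x_1) = 9.506944, coefficient = 2
x_2 = 3.8333, f(x_2) = 15.694444, coefficient = 2
x_3 = 4.7500, f(x_3) = 23.562500, coefficient = 1

I ≈ (0.916667/2) × 78.965278 = 36.192419
Exact value: 35.807292
Error: 0.385127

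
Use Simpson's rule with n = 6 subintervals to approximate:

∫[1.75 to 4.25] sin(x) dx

f(x) = sin(x)
a = 1.75, b = 4.25, n = 6
h = (b - a)/n = 0.416667

Simpson's rule: (h/3)[f(x₀) + 4f(x₁) + 2f(x₂) + ... + f(xₙ)]

x_0 = 1.7500, f(x_0) = 0.983986, coefficient = 1
x_1 = 2.1667, f(x_1) = 0.827660, coefficient = 4
x_2 = 2.5833, f(x_2) = 0.529711, coefficient = 2
x_3 = 3.0000, f(x_3) = 0.141120, coefficient = 4
x_4 = 3.4167, f(x_4) = -0.271618, coefficient = 2
x_5 = 3.8333, f(x_5) = -0.637879, coefficient = 4
x_6 = 4.2500, f(x_6) = -0.894989, coefficient = 1

I ≈ (0.416667/3) × 1.928788 = 0.267887
Exact value: 0.267841
Error: 0.000046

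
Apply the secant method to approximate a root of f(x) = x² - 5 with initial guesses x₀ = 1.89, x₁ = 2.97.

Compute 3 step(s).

f(x) = x² - 5
x₀ = 1.89, x₁ = 2.97

Secant formula: x_{n+1} = x_n - f(x_n)(x_n - x_{n-1})/(f(x_n) - f(x_{n-1}))

Iteration 1:
  f(1.890000) = -1.427900
  f(2.970000) = 3.820900
  x_2 = 2.970000 - 3.820900×(2.970000 - 1.890000)/(3.820900 - (-1.427900))
       = 2.183807
Iteration 2:
  f(2.970000) = 3.820900
  f(2.183807) = -0.230989
  x_3 = 2.183807 - (-0.230989)×(2.183807 - 2.970000)/(-0.230989 - 3.820900)
       = 2.228626
Iteration 3:
  f(2.183807) = -0.230989
  f(2.228626) = -0.033228
  x_4 = 2.228626 - (-0.033228)×(2.228626 - 2.183807)/(-0.033228 - (-0.230989))
       = 2.236156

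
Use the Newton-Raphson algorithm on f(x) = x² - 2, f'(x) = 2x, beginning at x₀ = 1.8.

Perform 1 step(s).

f(x) = x² - 2
f'(x) = 2x
x₀ = 1.8

Newton-Raphson formula: x_{n+1} = x_n - f(x_n)/f'(x_n)

Iteration 1:
  f(1.800000) = 1.240000
  f'(1.800000) = 3.600000
  x_1 = 1.800000 - 1.240000/3.600000 = 1.455556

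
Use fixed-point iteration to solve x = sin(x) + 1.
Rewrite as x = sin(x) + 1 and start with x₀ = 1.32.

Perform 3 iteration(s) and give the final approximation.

Equation: x = sin(x) + 1
Fixed-point form: x = sin(x) + 1
x₀ = 1.32

x_1 = g(1.320000) = 1.968715
x_2 = g(1.968715) = 1.921869
x_3 = g(1.921869) = 1.939004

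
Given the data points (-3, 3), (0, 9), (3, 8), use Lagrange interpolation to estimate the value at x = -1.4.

Lagrange interpolation formula:
P(x) = Σ yᵢ × Lᵢ(x)
where Lᵢ(x) = Π_{j≠i} (x - xⱼ)/(xᵢ - xⱼ)

L_0(-1.4) = (-1.4 - 0)/(-3 - 0) × (-1.4 - 3)/(-3 - 3) = 0.342222
L_1(-1.4) = (-1.4 - (-3))/(0 - (-3)) × (-1.4 - 3)/(0 - 3) = 0.782222
L_2(-1.4) = (-1.4 - (-3))/(3 - (-3)) × (-1.4 - 0)/(3 - 0) = -0.124444

P(-1.4) = 3×L_0(-1.4) + 9×L_1(-1.4) + 8×L_2(-1.4)
P(-1.4) = 7.071111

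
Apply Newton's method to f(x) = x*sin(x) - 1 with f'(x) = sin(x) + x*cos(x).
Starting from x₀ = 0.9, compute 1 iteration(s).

f(x) = x*sin(x) - 1
f'(x) = sin(x) + x*cos(x)
x₀ = 0.9

Newton-Raphson formula: x_{n+1} = x_n - f(x_n)/f'(x_n)

Iteration 1:
  f(0.900000) = -0.295006
  f'(0.900000) = 1.342776
  x_1 = 0.900000 - (-0.295006)/1.342776 = 1.119698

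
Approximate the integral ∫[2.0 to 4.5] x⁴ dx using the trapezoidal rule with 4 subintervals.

f(x) = x⁴
a = 2.0, b = 4.5, n = 4
h = (b - a)/n = 0.625000

Trapezoidal rule: (h/2)[f(x₀) + 2f(x₁) + 2f(x₂) + ... + f(xₙ)]

x_0 = 2.0000, f(x_0) = 16.000000, coefficient = 1
x_1 = 2.6250, f(x_1) = 47.480713, coefficient = 2
x_2 = 3.2500, f(x_2) = 111.566406, coefficient = 2
x_3 = 3.8750, f(x_3) = 225.468994, coefficient = 2
x_4 = 4.5000, f(x_4) = 410.062500, coefficient = 1

I ≈ (0.625000/2) × 1195.094727 = 373.467102
Exact value: 362.656250
Error: 10.810852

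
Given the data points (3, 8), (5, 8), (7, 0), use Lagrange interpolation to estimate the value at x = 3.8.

Lagrange interpolation formula:
P(x) = Σ yᵢ × Lᵢ(x)
where Lᵢ(x) = Π_{j≠i} (x - xⱼ)/(xᵢ - xⱼ)

L_0(3.8) = (3.8 - 5)/(3 - 5) × (3.8 - 7)/(3 - 7) = 0.480000
L_1(3.8) = (3.8 - 3)/(5 - 3) × (3.8 - 7)/(5 - 7) = 0.640000
L_2(3.8) = (3.8 - 3)/(7 - 3) × (3.8 - 5)/(7 - 5) = -0.120000

P(3.8) = 8×L_0(3.8) + 8×L_1(3.8) + 0×L_2(3.8)
P(3.8) = 8.960000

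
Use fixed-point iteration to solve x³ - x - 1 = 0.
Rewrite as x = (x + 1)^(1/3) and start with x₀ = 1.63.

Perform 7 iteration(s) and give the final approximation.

Equation: x³ - x - 1 = 0
Fixed-point form: x = (x + 1)^(1/3)
x₀ = 1.63

x_1 = g(1.630000) = 1.380337
x_2 = g(1.380337) = 1.335200
x_3 = g(1.335200) = 1.326706
x_4 = g(1.326706) = 1.325095
x_5 = g(1.325095) = 1.324790
x_6 = g(1.324790) = 1.324732
x_7 = g(1.324732) = 1.324721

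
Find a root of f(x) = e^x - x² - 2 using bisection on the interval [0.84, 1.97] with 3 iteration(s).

f(x) = e^x - x² - 2
Initial interval: [0.84, 1.97]

Iteration 1:
  c_1 = (0.840000 + 1.970000)/2 = 1.405000
  f(c_1) = f(1.405000) = 0.101502
  f(a) × f(c) < 0, new interval: [0.840000, 1.405000]
Iteration 2:
  c_2 = (0.840000 + 1.405000)/2 = 1.122500
  f(c_2) = f(1.122500) = -0.187480
  f(a) × f(c) ≥ 0, new interval: [1.122500, 1.405000]
Iteration 3:
  c_3 = (1.122500 + 1.405000)/2 = 1.263750
  f(c_3) = f(1.263750) = -0.058397
  f(a) × f(c) ≥ 0, new interval: [1.263750, 1.405000]

After 3 iteration(s), the approximation is c_3 = 1.263750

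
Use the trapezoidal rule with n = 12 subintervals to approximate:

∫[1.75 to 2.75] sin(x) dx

f(x) = sin(x)
a = 1.75, b = 2.75, n = 12
h = (b - a)/n = 0.083333

Trapezoidal rule: (h/2)[f(x₀) + 2f(x₁) + 2f(x₂) + ... + f(xₙ)]

x_0 = 1.7500, f(x_0) = 0.983986, coefficient = 1
x_1 = 1.8333, f(x_1) = 0.965735, coefficient = 2
x_2 = 1.9167, f(x_2) = 0.940781, coefficient = 2
x_3 = 2.0000, f(x_3) = 0.909297, coefficient = 2
x_4 = 2.0833, f(x_4) = 0.871503, coefficient = 2
x_5 = 2.1667, f(x_5) = 0.827660, coefficient = 2
x_6 = 2.2500, f(x_6) = 0.778073, coefficient = 2
x_7 = 2.3333, f(x_7) = 0.723086, coefficient = 2
x_8 = 2.4167, f(x_8) = 0.663080, coefficient = 2
x_9 = 2.5000, f(x_9) = 0.598472, coefficient = 2
x_10 = 2.5833, f(x_10) = 0.529711, coefficient = 2
x_11 = 2.6667, f(x_11) = 0.457273, coefficient = 2
x_12 = 2.7500, f(x_12) = 0.381661, coefficient = 1

I ≈ (0.083333/2) × 17.894989 = 0.745625
Exact value: 0.746056
Error: 0.000432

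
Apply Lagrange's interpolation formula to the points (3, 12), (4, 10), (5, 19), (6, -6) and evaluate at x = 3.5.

Lagrange interpolation formula:
P(x) = Σ yᵢ × Lᵢ(x)
where Lᵢ(x) = Π_{j≠i} (x - xⱼ)/(xᵢ - xⱼ)

L_0(3.5) = (3.5 - 4)/(3 - 4) × (3.5 - 5)/(3 - 5) × (3.5 - 6)/(3 - 6) = 0.312500
L_1(3.5) = (3.5 - 3)/(4 - 3) × (3.5 - 5)/(4 - 5) × (3.5 - 6)/(4 - 6) = 0.937500
L_2(3.5) = (3.5 - 3)/(5 - 3) × (3.5 - 4)/(5 - 4) × (3.5 - 6)/(5 - 6) = -0.312500
L_3(3.5) = (3.5 - 3)/(6 - 3) × (3.5 - 4)/(6 - 4) × (3.5 - 5)/(6 - 5) = 0.062500

P(3.5) = 12×L_0(3.5) + 10×L_1(3.5) + 19×L_2(3.5) + (-6)×L_3(3.5)
P(3.5) = 6.812500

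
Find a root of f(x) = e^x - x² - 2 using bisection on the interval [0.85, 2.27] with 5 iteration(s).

f(x) = e^x - x² - 2
Initial interval: [0.85, 2.27]

Iteration 1:
  c_1 = (0.850000 + 2.270000)/2 = 1.560000
  f(c_1) = f(1.560000) = 0.325221
  f(a) × f(c) < 0, new interval: [0.850000, 1.560000]
Iteration 2:
  c_2 = (0.850000 + 1.560000)/2 = 1.205000
  f(c_2) = f(1.205000) = -0.115266
  f(a) × f(c) ≥ 0, new interval: [1.205000, 1.560000]
Iteration 3:
  c_3 = (1.205000 + 1.560000)/2 = 1.382500
  f(c_3) = f(1.382500) = 0.073545
  f(a) × f(c) < 0, new interval: [1.205000, 1.382500]
Iteration 4:
  c_4 = (1.205000 + 1.382500)/2 = 1.293750
  f(c_4) = f(1.293750) = -0.027354
  f(a) × f(c) ≥ 0, new interval: [1.293750, 1.382500]
Iteration 5:
  c_5 = (1.293750 + 1.382500)/2 = 1.338125
  f(c_5) = f(1.338125) = 0.021311
  f(a) × f(c) < 0, new interval: [1.293750, 1.338125]

After 5 iteration(s), the approximation is c_5 = 1.338125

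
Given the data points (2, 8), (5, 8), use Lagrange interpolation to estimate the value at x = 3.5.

Lagrange interpolation formula:
P(x) = Σ yᵢ × Lᵢ(x)
where Lᵢ(x) = Π_{j≠i} (x - xⱼ)/(xᵢ - xⱼ)

L_0(3.5) = (3.5 - 5)/(2 - 5) = 0.500000
L_1(3.5) = (3.5 - 2)/(5 - 2) = 0.500000

P(3.5) = 8×L_0(3.5) + 8×L_1(3.5)
P(3.5) = 8.000000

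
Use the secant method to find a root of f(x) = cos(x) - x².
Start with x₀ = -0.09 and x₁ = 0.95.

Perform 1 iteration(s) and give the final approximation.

f(x) = cos(x) - x²
x₀ = -0.09, x₁ = 0.95

Secant formula: x_{n+1} = x_n - f(x_n)(x_n - x_{n-1})/(f(x_n) - f(x_{n-1}))

Iteration 1:
  f(-0.090000) = 0.987853
  f(0.950000) = -0.320817
  x_2 = 0.950000 - (-0.320817)×(0.950000 - (-0.090000))/(-0.320817 - 0.987853)
       = 0.695047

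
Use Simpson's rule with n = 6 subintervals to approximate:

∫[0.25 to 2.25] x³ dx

f(x) = x³
a = 0.25, b = 2.25, n = 6
h = (b - a)/n = 0.333333

Simpson's rule: (h/3)[f(x₀) + 4f(x₁) + 2f(x₂) + ... + f(xₙ)]

x_0 = 0.2500, f(x_0) = 0.015625, coefficient = 1
x_1 = 0.5833, f(x_1) = 0.198495, coefficient = 4
x_2 = 0.9167, f(x_2) = 0.770255, coefficient = 2
x_3 = 1.2500, f(x_3) = 1.953125, coefficient = 4
x_4 = 1.5833, f(x_4) = 3.969329, coefficient = 2
x_5 = 1.9167, f(x_5) = 7.041088, coefficient = 4
x_6 = 2.2500, f(x_6) = 11.390625, coefficient = 1

I ≈ (0.333333/3) × 57.656250 = 6.406250
Exact value: 6.406250
Error: 0.000000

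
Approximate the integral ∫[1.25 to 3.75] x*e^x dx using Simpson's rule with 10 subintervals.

f(x) = x*e^x
a = 1.25, b = 3.75, n = 10
h = (b - a)/n = 0.250000

Simpson's rule: (h/3)[f(x₀) + 4f(x₁) + 2f(x₂) + ... + f(xₙ)]

x_0 = 1.2500, f(x_0) = 4.362929, coefficient = 1
x_1 = 1.5000, f(x_1) = 6.722534, coefficient = 4
x_2 = 1.7500, f(x_2) = 10.070555, coefficient = 2
x_3 = 2.0000, f(x_3) = 14.778112, coefficient = 4
x_4 = 2.2500, f(x_4) = 21.347406, coefficient = 2
x_5 = 2.5000, f(x_5) = 30.456235, coefficient = 4
x_6 = 2.7500, f(x_6) = 43.017238, coefficient = 2
x_7 = 3.0000, f(x_7) = 60.256611, coefficient = 4
x_8 = 3.2500, f(x_8) = 83.818605, coefficient = 2
x_9 = 3.5000, f(x_9) = 115.904082, coefficient = 4
x_10 = 3.7500, f(x_10) = 159.454058, coefficient = 1

I ≈ (0.250000/3) × 1392.794885 = 116.066240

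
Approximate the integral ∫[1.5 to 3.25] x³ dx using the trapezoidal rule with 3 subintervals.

f(x) = x³
a = 1.5, b = 3.25, n = 3
h = (b - a)/n = 0.583333

Trapezoidal rule: (h/2)[f(x₀) + 2f(x₁) + 2f(x₂) + ... + f(xₙ)]

x_0 = 1.5000, f(x_0) = 3.375000, coefficient = 1
x_1 = 2.0833, f(x_1) = 9.042245, coefficient = 2
x_2 = 2.6667, f(x_2) = 18.962963, coefficient = 2
x_3 = 3.2500, f(x_3) = 34.328125, coefficient = 1

I ≈ (0.583333/2) × 93.713542 = 27.333116
Exact value: 26.625977
Error: 0.707140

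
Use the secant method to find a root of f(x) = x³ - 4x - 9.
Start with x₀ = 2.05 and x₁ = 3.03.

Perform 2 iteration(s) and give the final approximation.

f(x) = x³ - 4x - 9
x₀ = 2.05, x₁ = 3.03

Secant formula: x_{n+1} = x_n - f(x_n)(x_n - x_{n-1})/(f(x_n) - f(x_{n-1}))

Iteration 1:
  f(2.050000) = -8.584875
  f(3.030000) = 6.698127
  x_2 = 3.030000 - 6.698127×(3.030000 - 2.050000)/(6.698127 - (-8.584875))
       = 2.600492
Iteration 2:
  f(3.030000) = 6.698127
  f(2.600492) = -1.815981
  x_3 = 2.600492 - (-1.815981)×(2.600492 - 3.030000)/(-1.815981 - 6.698127)
       = 2.692102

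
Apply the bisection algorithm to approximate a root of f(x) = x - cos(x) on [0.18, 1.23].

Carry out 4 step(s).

f(x) = x - cos(x)
Initial interval: [0.18, 1.23]

Iteration 1:
  c_1 = (0.180000 + 1.230000)/2 = 0.705000
  f(c_1) = f(0.705000) = -0.056612
  f(a) × f(c) ≥ 0, new interval: [0.705000, 1.230000]
Iteration 2:
  c_2 = (0.705000 + 1.230000)/2 = 0.967500
  f(c_2) = f(0.967500) = 0.400140
  f(a) × f(c) < 0, new interval: [0.705000, 0.967500]
Iteration 3:
  c_3 = (0.705000 + 0.967500)/2 = 0.836250
  f(c_3) = f(0.836250) = 0.165999
  f(a) × f(c) < 0, new interval: [0.705000, 0.836250]
Iteration 4:
  c_4 = (0.705000 + 0.836250)/2 = 0.770625
  f(c_4) = f(0.770625) = 0.053150
  f(a) × f(c) < 0, new interval: [0.705000, 0.770625]

After 4 iteration(s), the approximation is c_4 = 0.770625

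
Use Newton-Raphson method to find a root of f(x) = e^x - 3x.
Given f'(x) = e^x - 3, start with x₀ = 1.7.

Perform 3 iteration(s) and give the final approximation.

f(x) = e^x - 3x
f'(x) = e^x - 3
x₀ = 1.7

Newton-Raphson formula: x_{n+1} = x_n - f(x_n)/f'(x_n)

Iteration 1:
  f(1.700000) = 0.373947
  f'(1.700000) = 2.473947
  x_1 = 1.700000 - 0.373947/2.473947 = 1.548846
Iteration 2:
  f(1.548846) = 0.059498
  f'(1.548846) = 1.706036
  x_2 = 1.548846 - 0.059498/1.706036 = 1.513971
Iteration 3:
  f(1.513971) = 0.002829
  f'(1.513971) = 1.544741
  x_3 = 1.513971 - 0.002829/1.544741 = 1.512140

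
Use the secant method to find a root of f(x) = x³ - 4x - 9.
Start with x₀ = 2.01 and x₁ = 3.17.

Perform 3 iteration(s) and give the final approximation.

f(x) = x³ - 4x - 9
x₀ = 2.01, x₁ = 3.17

Secant formula: x_{n+1} = x_n - f(x_n)(x_n - x_{n-1})/(f(x_n) - f(x_{n-1}))

Iteration 1:
  f(2.010000) = -8.919399
  f(3.170000) = 10.175013
  x_2 = 3.170000 - 10.175013×(3.170000 - 2.010000)/(10.175013 - (-8.919399))
       = 2.551860
Iteration 2:
  f(3.170000) = 10.175013
  f(2.551860) = -2.589751
  x_3 = 2.551860 - (-2.589751)×(2.551860 - 3.170000)/(-2.589751 - 10.175013)
       = 2.677270
Iteration 3:
  f(2.551860) = -2.589751
  f(2.677270) = -0.519009
  x_4 = 2.677270 - (-0.519009)×(2.677270 - 2.551860)/(-0.519009 - (-2.589751))
       = 2.708703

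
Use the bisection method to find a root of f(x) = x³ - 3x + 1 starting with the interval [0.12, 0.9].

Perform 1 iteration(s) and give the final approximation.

f(x) = x³ - 3x + 1
Initial interval: [0.12, 0.9]

Iteration 1:
  c_1 = (0.120000 + 0.900000)/2 = 0.510000
  f(c_1) = f(0.510000) = -0.397349
  f(a) × f(c) < 0, new interval: [0.120000, 0.510000]

After 1 iteration(s), the approximation is c_1 = 0.510000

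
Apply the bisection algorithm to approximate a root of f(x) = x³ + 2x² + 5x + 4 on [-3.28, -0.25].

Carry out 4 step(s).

f(x) = x³ + 2x² + 5x + 4
Initial interval: [-3.28, -0.25]

Iteration 1:
  c_1 = (-3.280000 + (-0.250000))/2 = -1.765000
  f(c_1) = f(-1.765000) = -4.092922
  f(a) × f(c) ≥ 0, new interval: [-1.765000, -0.250000]
Iteration 2:
  c_2 = (-1.765000 + (-0.250000))/2 = -1.007500
  f(c_2) = f(-1.007500) = -0.030057
  f(a) × f(c) ≥ 0, new interval: [-1.007500, -0.250000]
Iteration 3:
  c_3 = (-1.007500 + (-0.250000))/2 = -0.628750
  f(c_3) = f(-0.628750) = 1.398342
  f(a) × f(c) < 0, new interval: [-1.007500, -0.628750]
Iteration 4:
  c_4 = (-1.007500 + (-0.628750))/2 = -0.818125
  f(c_4) = f(-0.818125) = 0.700438
  f(a) × f(c) < 0, new interval: [-1.007500, -0.818125]

After 4 iteration(s), the approximation is c_4 = -0.818125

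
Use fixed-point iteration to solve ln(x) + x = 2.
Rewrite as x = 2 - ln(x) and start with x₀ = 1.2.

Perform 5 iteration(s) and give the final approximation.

Equation: ln(x) + x = 2
Fixed-point form: x = 2 - ln(x)
x₀ = 1.2

x_1 = g(1.200000) = 1.817678
x_2 = g(1.817678) = 1.402440
x_3 = g(1.402440) = 1.661786
x_4 = g(1.661786) = 1.492107
x_5 = g(1.492107) = 1.599811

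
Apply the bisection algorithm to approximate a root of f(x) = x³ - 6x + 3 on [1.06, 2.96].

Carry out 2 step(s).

f(x) = x³ - 6x + 3
Initial interval: [1.06, 2.96]

Iteration 1:
  c_1 = (1.060000 + 2.960000)/2 = 2.010000
  f(c_1) = f(2.010000) = -0.939399
  f(a) × f(c) ≥ 0, new interval: [2.010000, 2.960000]
Iteration 2:
  c_2 = (2.010000 + 2.960000)/2 = 2.485000
  f(c_2) = f(2.485000) = 3.435434
  f(a) × f(c) < 0, new interval: [2.010000, 2.485000]

After 2 iteration(s), the approximation is c_2 = 2.485000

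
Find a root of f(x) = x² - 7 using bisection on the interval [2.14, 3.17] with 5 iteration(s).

f(x) = x² - 7
Initial interval: [2.14, 3.17]

Iteration 1:
  c_1 = (2.140000 + 3.170000)/2 = 2.655000
  f(c_1) = f(2.655000) = 0.049025
  f(a) × f(c) < 0, new interval: [2.140000, 2.655000]
Iteration 2:
  c_2 = (2.140000 + 2.655000)/2 = 2.397500
  f(c_2) = f(2.397500) = -1.251994
  f(a) × f(c) ≥ 0, new interval: [2.397500, 2.655000]
Iteration 3:
  c_3 = (2.397500 + 2.655000)/2 = 2.526250
  f(c_3) = f(2.526250) = -0.618061
  f(a) × f(c) ≥ 0, new interval: [2.526250, 2.655000]
Iteration 4:
  c_4 = (2.526250 + 2.655000)/2 = 2.590625
  f(c_4) = f(2.590625) = -0.288662
  f(a) × f(c) ≥ 0, new interval: [2.590625, 2.655000]
Iteration 5:
  c_5 = (2.590625 + 2.655000)/2 = 2.622813
  f(c_5) = f(2.622813) = -0.120855
  f(a) × f(c) ≥ 0, new interval: [2.622813, 2.655000]

After 5 iteration(s), the approximation is c_5 = 2.622813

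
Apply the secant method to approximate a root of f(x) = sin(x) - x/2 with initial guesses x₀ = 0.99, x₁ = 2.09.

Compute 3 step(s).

f(x) = sin(x) - x/2
x₀ = 0.99, x₁ = 2.09

Secant formula: x_{n+1} = x_n - f(x_n)(x_n - x_{n-1})/(f(x_n) - f(x_{n-1}))

Iteration 1:
  f(0.990000) = 0.341026
  f(2.090000) = -0.176785
  x_2 = 2.090000 - (-0.176785)×(2.090000 - 0.990000)/(-0.176785 - 0.341026)
       = 1.714450
Iteration 2:
  f(2.090000) = -0.176785
  f(1.714450) = 0.132474
  x_3 = 1.714450 - 0.132474×(1.714450 - 2.090000)/(0.132474 - (-0.176785))
       = 1.875321
Iteration 3:
  f(1.714450) = 0.132474
  f(1.875321) = 0.016329
  x_4 = 1.875321 - 0.016329×(1.875321 - 1.714450)/(0.016329 - 0.132474)
       = 1.897938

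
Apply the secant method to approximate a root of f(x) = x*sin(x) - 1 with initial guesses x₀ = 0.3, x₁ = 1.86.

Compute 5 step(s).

f(x) = x*sin(x) - 1
x₀ = 0.3, x₁ = 1.86

Secant formula: x_{n+1} = x_n - f(x_n)(x_n - x_{n-1})/(f(x_n) - f(x_{n-1}))

Iteration 1:
  f(0.300000) = -0.911344
  f(1.860000) = 0.782757
  x_2 = 1.860000 - 0.782757×(1.860000 - 0.300000)/(0.782757 - (-0.911344))
       = 1.139204
Iteration 2:
  f(1.860000) = 0.782757
  f(1.139204) = 0.034740
  x_3 = 1.139204 - 0.034740×(1.139204 - 1.860000)/(0.034740 - 0.782757)
       = 1.105728
Iteration 3:
  f(1.139204) = 0.034740
  f(1.105728) = -0.011710
  x_4 = 1.105728 - (-0.011710)×(1.105728 - 1.139204)/(-0.011710 - 0.034740)
       = 1.114167
Iteration 4:
  f(1.105728) = -0.011710
  f(1.114167) = 0.000014
  x_5 = 1.114167 - 0.000014×(1.114167 - 1.105728)/(0.000014 - (-0.011710))
       = 1.114157
Iteration 5:
  f(1.114167) = 0.000014
  f(1.114157) = 0.000000
  x_6 = 1.114157 - 0.000000×(1.114157 - 1.114167)/(0.000000 - 0.000014)
       = 1.114157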